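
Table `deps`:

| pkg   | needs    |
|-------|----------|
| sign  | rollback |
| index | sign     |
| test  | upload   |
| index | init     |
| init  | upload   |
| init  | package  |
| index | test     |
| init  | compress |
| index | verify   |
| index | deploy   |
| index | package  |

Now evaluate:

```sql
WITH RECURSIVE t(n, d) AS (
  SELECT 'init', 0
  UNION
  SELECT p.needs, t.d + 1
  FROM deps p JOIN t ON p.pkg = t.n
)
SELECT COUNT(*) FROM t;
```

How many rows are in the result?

Base: (init, d=0).
Iteration 1: edges from {init} -> (compress, d=1), (package, d=1), (upload, d=1).
Iteration 2: no outgoing edges from {compress,package,upload}; recursion stops.
Total rows emitted: 4.

4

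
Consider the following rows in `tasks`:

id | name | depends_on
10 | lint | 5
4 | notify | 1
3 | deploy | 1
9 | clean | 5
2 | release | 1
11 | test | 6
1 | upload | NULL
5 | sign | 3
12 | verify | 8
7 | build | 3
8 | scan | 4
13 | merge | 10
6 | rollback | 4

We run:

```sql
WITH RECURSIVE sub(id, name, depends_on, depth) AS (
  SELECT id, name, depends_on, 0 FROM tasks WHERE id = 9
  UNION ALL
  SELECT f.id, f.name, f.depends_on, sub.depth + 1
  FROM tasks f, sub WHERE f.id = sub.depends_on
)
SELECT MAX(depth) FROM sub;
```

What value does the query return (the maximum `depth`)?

Base: id=9 (clean), depends_on=5, depth 0.
Iteration 1: join on id=5 -> sign (id 5, depends_on=3, depth 1).
Iteration 2: join on id=3 -> deploy (id 3, depends_on=1, depth 2).
Iteration 3: join on id=1 -> upload (id 1, depends_on=NULL, depth 3).
Iteration 4: depends_on is NULL; no match; recursion stops.
depth values: 0, 1, 2, 3; the maximum is 3.

3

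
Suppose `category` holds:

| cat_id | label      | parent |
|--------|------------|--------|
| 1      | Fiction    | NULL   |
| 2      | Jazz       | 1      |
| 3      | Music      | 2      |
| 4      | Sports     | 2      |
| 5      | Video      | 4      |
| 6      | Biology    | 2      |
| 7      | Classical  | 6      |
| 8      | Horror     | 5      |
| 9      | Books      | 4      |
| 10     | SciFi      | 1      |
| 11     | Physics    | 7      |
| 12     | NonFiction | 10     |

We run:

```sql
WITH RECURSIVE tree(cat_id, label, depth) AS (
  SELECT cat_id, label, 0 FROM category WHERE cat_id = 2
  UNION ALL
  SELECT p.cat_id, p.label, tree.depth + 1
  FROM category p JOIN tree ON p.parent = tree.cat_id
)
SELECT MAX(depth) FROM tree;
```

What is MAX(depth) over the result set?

Base: cat_id=2 (Jazz) at depth 0.
Iteration 1: rows with parent in {2} -> Music (id 3, depth 1), Sports (id 4, depth 1), Biology (id 6, depth 1).
Iteration 2: rows with parent in {3,4,6} -> Video (id 5, depth 2), Classical (id 7, depth 2), Books (id 9, depth 2).
Iteration 3: rows with parent in {5,7,9} -> Horror (id 8, depth 3), Physics (id 11, depth 3).
Iteration 4: no rows with parent in {8,11}; recursion stops.
depth values: 0, 1, 1, 1, 2, 2, 2, 3, 3; the maximum is 3.

3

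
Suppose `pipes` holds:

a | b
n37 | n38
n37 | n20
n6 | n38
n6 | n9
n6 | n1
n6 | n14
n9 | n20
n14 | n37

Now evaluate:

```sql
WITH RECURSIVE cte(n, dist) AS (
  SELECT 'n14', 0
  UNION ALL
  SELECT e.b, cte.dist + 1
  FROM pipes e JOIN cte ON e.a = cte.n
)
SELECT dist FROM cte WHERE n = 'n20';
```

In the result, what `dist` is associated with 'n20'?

2

Base: (n14, dist=0).
Iteration 1: edges from {n14} -> (n37, dist=1).
Iteration 2: edges from {n37} -> (n20, dist=2), (n38, dist=2).
Iteration 3: no outgoing edges from {n20,n38}; recursion stops.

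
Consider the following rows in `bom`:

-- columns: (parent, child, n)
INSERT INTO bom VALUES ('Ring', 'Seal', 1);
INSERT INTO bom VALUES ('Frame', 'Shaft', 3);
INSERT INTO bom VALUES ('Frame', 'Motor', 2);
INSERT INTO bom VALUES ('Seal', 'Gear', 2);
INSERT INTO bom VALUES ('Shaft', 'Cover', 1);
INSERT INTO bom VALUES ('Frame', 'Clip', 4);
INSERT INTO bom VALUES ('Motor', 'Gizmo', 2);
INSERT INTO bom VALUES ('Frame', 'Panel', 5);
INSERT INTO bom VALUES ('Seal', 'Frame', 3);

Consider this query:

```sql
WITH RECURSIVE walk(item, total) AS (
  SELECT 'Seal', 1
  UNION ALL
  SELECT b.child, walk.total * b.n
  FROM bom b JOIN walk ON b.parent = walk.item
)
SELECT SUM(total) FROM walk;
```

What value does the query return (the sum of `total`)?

Base: (Seal, total=1).
Iteration 1: components of {Seal} -> Frame = 1*3 = 3, Gear = 1*2 = 2.
Iteration 2: components of {Frame,Gear} -> Clip = 3*4 = 12, Motor = 3*2 = 6, Panel = 3*5 = 15, Shaft = 3*3 = 9.
Iteration 3: components of {Clip,Motor,Panel,Shaft} -> Cover = 9*1 = 9, Gizmo = 6*2 = 12.
Iteration 4: no further components; recursion stops.
SUM(total) = 1 + 2 + 3 + 15 + 12 + 6 + 9 + 12 + 9 = 69.

69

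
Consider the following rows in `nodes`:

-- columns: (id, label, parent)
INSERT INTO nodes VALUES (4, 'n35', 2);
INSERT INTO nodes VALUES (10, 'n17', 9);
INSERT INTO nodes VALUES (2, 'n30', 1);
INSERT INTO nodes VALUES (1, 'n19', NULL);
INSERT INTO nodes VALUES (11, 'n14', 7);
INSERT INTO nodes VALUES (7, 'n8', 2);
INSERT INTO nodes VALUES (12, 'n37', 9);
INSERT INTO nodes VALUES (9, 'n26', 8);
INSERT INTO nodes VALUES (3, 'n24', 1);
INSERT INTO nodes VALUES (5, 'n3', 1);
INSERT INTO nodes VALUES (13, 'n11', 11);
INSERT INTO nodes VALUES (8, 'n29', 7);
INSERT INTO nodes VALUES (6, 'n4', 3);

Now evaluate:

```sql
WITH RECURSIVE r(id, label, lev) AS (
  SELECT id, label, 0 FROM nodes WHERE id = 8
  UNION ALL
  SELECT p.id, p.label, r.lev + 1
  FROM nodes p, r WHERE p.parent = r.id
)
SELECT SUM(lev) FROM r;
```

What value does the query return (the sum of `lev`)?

5

Base: id=8 (n29) at lev 0.
Iteration 1: rows with parent in {8} -> n26 (id 9, lev 1).
Iteration 2: rows with parent in {9} -> n17 (id 10, lev 2), n37 (id 12, lev 2).
Iteration 3: no rows with parent in {10,12}; recursion stops.
SUM(lev) = 0 + 1 + 2 + 2 = 5.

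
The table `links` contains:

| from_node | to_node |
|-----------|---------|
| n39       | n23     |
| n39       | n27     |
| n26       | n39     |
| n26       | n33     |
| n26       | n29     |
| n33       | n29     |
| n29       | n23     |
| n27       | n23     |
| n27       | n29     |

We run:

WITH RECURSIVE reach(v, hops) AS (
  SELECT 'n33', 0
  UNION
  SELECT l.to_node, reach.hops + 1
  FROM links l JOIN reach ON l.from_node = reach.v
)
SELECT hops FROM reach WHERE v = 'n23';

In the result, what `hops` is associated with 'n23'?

2

Base: (n33, hops=0).
Iteration 1: edges from {n33} -> (n29, hops=1).
Iteration 2: edges from {n29} -> (n23, hops=2).
Iteration 3: no outgoing edges from {n23}; recursion stops.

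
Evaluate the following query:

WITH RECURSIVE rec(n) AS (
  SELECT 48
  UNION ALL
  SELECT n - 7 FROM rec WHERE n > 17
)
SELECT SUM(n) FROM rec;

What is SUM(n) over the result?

183

Base: n=48.
Iteration 1: 48 > 17 holds -> n = 48 - 7 = 41.
Iteration 2: 41 > 17 holds -> n = 41 - 7 = 34.
Iteration 3: 34 > 17 holds -> n = 34 - 7 = 27.
Iteration 4: 27 > 17 holds -> n = 27 - 7 = 20.
Iteration 5: 20 > 17 holds -> n = 20 - 7 = 13.
Iteration 6: 13 > 17 fails; recursion stops.
SUM(n) = 48 + 41 + 34 + 27 + 20 + 13 = 183.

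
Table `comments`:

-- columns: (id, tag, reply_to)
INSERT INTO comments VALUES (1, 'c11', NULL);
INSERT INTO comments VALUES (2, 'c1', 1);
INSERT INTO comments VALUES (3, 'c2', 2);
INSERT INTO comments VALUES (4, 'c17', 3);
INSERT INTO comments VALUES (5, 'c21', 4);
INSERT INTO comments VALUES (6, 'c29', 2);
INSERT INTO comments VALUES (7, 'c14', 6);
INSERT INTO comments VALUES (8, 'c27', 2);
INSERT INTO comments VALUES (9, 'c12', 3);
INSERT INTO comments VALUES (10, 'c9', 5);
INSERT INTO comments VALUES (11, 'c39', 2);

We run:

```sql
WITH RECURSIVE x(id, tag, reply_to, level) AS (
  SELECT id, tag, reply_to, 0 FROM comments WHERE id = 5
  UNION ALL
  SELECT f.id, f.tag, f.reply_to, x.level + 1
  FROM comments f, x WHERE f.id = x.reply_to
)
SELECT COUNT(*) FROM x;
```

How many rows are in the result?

5

Base: id=5 (c21), reply_to=4, level 0.
Iteration 1: join on id=4 -> c17 (id 4, reply_to=3, level 1).
Iteration 2: join on id=3 -> c2 (id 3, reply_to=2, level 2).
Iteration 3: join on id=2 -> c1 (id 2, reply_to=1, level 3).
Iteration 4: join on id=1 -> c11 (id 1, reply_to=NULL, level 4).
Iteration 5: reply_to is NULL; no match; recursion stops.
Total rows emitted: 5.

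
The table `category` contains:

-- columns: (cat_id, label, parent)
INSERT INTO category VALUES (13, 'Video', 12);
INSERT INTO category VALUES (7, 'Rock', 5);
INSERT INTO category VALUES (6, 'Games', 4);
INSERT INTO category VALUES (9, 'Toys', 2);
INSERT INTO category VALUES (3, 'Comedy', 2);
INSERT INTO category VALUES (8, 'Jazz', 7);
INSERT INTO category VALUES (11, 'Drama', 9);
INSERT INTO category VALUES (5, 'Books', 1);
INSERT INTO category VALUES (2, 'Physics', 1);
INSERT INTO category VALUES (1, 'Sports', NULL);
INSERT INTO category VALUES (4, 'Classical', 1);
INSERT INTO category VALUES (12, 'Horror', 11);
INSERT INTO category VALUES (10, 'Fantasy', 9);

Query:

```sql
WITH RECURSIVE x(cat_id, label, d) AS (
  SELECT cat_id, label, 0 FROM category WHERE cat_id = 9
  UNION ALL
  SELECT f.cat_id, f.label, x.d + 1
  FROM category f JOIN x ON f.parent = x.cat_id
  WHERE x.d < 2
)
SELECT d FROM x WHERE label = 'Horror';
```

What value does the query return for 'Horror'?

2

Base: cat_id=9 (Toys) at d 0.
Iteration 1: rows with parent in {9} -> Fantasy (id 10, d 1), Drama (id 11, d 1).
Iteration 2: rows with parent in {10,11} -> Horror (id 12, d 2).
Iteration 3: d < 2 fails for all current rows; recursion stops.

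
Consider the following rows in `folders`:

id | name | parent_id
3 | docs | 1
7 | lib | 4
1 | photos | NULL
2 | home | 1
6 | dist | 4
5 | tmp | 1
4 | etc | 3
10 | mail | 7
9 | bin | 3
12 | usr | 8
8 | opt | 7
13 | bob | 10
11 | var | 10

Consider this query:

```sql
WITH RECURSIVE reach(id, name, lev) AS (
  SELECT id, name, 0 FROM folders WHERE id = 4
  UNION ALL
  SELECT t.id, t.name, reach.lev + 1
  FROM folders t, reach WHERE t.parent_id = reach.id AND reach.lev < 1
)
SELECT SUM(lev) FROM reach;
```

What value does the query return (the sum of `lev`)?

Base: id=4 (etc) at lev 0.
Iteration 1: rows with parent_id in {4} -> dist (id 6, lev 1), lib (id 7, lev 1).
Iteration 2: lev < 1 fails for all current rows; recursion stops.
SUM(lev) = 0 + 1 + 1 = 2.

2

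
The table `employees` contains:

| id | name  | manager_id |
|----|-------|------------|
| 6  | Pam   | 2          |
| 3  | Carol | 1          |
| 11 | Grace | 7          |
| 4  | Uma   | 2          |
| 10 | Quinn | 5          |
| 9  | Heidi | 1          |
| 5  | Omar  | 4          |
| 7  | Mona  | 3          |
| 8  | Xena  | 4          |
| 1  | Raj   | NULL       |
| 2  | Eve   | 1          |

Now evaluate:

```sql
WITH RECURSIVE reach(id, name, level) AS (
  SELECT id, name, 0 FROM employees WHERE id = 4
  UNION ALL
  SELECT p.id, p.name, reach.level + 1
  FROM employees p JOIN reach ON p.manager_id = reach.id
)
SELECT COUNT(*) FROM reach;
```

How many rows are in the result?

Base: id=4 (Uma) at level 0.
Iteration 1: rows with manager_id in {4} -> Omar (id 5, level 1), Xena (id 8, level 1).
Iteration 2: rows with manager_id in {5,8} -> Quinn (id 10, level 2).
Iteration 3: no rows with manager_id in {10}; recursion stops.
Total rows emitted: 4.

4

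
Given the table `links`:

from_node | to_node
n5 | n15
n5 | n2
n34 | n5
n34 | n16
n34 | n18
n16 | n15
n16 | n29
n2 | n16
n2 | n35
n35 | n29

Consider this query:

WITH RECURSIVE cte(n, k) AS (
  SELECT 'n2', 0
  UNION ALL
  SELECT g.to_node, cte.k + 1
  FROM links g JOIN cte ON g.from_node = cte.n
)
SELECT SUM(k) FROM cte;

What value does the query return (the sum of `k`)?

Base: (n2, k=0).
Iteration 1: edges from {n2} -> (n16, k=1), (n35, k=1).
Iteration 2: edges from {n16,n35} -> (n15, k=2), (n29, k=2) x2. [UNION ALL keeps all 3 new rows, including repeats]
Iteration 3: no outgoing edges from {n15,n29}; recursion stops.
SUM(k) = 0 + 1 + 1 + 2 + 2 + 2 = 8.

8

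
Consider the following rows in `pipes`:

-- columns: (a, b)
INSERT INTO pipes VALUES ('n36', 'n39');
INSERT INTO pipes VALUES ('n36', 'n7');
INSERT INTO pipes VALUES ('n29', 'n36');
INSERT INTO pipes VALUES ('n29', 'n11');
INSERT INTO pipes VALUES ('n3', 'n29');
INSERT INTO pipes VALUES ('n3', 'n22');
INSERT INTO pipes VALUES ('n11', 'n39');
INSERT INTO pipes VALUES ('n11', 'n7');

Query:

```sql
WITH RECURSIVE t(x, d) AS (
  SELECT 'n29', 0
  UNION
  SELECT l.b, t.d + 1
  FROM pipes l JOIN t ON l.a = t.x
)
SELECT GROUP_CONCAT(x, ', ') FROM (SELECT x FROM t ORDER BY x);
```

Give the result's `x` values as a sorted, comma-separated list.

n11, n29, n36, n39, n7

Base: (n29, d=0).
Iteration 1: edges from {n29} -> (n11, d=1), (n36, d=1).
Iteration 2: edges from {n11,n36} -> (n39, d=2), (n7, d=2). [UNION drops 2 duplicate row(s)]
Iteration 3: no outgoing edges from {n39,n7}; recursion stops.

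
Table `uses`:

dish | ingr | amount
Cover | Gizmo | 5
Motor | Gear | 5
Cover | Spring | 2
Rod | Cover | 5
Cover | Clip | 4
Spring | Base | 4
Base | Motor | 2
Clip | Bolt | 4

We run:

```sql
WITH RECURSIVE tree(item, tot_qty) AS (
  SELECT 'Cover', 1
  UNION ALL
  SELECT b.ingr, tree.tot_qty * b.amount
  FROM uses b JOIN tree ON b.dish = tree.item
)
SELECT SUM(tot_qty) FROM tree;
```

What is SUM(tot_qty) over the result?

132

Base: (Cover, tot_qty=1).
Iteration 1: components of {Cover} -> Clip = 1*4 = 4, Gizmo = 1*5 = 5, Spring = 1*2 = 2.
Iteration 2: components of {Clip,Gizmo,Spring} -> Base = 2*4 = 8, Bolt = 4*4 = 16.
Iteration 3: components of {Base,Bolt} -> Motor = 8*2 = 16.
Iteration 4: components of {Motor} -> Gear = 16*5 = 80.
Iteration 5: no further components; recursion stops.
SUM(tot_qty) = 1 + 2 + 5 + 4 + 8 + 16 + 16 + 80 = 132.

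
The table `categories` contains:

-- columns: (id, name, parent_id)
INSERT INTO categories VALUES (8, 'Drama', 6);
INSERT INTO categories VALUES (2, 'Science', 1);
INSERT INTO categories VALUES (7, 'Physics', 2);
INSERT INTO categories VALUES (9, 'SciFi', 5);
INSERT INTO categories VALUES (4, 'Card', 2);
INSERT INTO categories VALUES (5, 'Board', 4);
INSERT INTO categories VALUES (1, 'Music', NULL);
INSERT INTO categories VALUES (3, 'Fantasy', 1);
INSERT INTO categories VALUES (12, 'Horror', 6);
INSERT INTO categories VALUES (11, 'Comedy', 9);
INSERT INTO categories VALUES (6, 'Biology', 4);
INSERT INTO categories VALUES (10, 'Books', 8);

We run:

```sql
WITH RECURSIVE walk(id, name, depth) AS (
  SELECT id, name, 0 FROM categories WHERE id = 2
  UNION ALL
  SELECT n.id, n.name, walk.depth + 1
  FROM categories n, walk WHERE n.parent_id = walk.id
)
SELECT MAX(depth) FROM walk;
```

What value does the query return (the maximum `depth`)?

Base: id=2 (Science) at depth 0.
Iteration 1: rows with parent_id in {2} -> Card (id 4, depth 1), Physics (id 7, depth 1).
Iteration 2: rows with parent_id in {4,7} -> Board (id 5, depth 2), Biology (id 6, depth 2).
Iteration 3: rows with parent_id in {5,6} -> Drama (id 8, depth 3), SciFi (id 9, depth 3), Horror (id 12, depth 3).
Iteration 4: rows with parent_id in {8,9,12} -> Books (id 10, depth 4), Comedy (id 11, depth 4).
Iteration 5: no rows with parent_id in {10,11}; recursion stops.
depth values: 0, 1, 1, 2, 2, 3, 3, 3, 4, 4; the maximum is 4.

4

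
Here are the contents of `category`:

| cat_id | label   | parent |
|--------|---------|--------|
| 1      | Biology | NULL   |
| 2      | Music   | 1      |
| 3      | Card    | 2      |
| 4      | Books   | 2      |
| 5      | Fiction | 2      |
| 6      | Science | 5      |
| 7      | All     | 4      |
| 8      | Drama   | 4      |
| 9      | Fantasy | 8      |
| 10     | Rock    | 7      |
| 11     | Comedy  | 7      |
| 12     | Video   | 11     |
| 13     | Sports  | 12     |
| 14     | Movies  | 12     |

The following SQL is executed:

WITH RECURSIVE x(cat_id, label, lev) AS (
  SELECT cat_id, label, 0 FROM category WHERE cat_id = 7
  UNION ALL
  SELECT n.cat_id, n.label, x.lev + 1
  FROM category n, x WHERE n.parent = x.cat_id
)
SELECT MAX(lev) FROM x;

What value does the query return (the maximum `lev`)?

Base: cat_id=7 (All) at lev 0.
Iteration 1: rows with parent in {7} -> Rock (id 10, lev 1), Comedy (id 11, lev 1).
Iteration 2: rows with parent in {10,11} -> Video (id 12, lev 2).
Iteration 3: rows with parent in {12} -> Sports (id 13, lev 3), Movies (id 14, lev 3).
Iteration 4: no rows with parent in {13,14}; recursion stops.
lev values: 0, 1, 1, 2, 3, 3; the maximum is 3.

3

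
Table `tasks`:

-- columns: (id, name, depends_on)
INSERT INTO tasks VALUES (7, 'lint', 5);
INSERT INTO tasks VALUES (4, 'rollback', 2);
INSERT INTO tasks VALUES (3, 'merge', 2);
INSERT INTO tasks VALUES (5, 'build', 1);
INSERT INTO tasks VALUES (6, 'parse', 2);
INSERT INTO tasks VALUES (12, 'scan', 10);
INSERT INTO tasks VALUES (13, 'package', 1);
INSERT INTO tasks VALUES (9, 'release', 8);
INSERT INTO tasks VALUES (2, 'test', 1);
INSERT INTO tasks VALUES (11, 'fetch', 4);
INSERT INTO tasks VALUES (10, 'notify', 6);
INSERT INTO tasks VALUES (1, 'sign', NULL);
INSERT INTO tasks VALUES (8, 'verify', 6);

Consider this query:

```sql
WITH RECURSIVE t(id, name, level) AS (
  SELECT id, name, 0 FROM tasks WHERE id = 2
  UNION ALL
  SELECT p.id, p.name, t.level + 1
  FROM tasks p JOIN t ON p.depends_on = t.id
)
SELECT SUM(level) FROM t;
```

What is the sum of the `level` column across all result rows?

Base: id=2 (test) at level 0.
Iteration 1: rows with depends_on in {2} -> merge (id 3, level 1), rollback (id 4, level 1), parse (id 6, level 1).
Iteration 2: rows with depends_on in {3,4,6} -> verify (id 8, level 2), notify (id 10, level 2), fetch (id 11, level 2).
Iteration 3: rows with depends_on in {8,10,11} -> release (id 9, level 3), scan (id 12, level 3).
Iteration 4: no rows with depends_on in {9,12}; recursion stops.
SUM(level) = 0 + 1 + 1 + 1 + 2 + 2 + 2 + 3 + 3 = 15.

15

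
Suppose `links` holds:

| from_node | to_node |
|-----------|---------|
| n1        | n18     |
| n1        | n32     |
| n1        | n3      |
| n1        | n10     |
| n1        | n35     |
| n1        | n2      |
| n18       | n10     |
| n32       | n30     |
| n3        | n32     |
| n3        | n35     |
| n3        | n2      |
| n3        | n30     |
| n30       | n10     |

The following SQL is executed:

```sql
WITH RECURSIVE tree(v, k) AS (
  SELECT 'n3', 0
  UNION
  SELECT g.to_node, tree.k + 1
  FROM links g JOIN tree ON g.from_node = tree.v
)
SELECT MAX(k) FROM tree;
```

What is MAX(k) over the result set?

3

Base: (n3, k=0).
Iteration 1: edges from {n3} -> (n2, k=1), (n30, k=1), (n32, k=1), (n35, k=1).
Iteration 2: edges from {n2,n30,n32,n35} -> (n10, k=2), (n30, k=2).
Iteration 3: edges from {n10,n30} -> (n10, k=3).
Iteration 4: no outgoing edges from {n10}; recursion stops.
k values: 0, 1, 1, 1, 1, 2, 2, 3; the maximum is 3.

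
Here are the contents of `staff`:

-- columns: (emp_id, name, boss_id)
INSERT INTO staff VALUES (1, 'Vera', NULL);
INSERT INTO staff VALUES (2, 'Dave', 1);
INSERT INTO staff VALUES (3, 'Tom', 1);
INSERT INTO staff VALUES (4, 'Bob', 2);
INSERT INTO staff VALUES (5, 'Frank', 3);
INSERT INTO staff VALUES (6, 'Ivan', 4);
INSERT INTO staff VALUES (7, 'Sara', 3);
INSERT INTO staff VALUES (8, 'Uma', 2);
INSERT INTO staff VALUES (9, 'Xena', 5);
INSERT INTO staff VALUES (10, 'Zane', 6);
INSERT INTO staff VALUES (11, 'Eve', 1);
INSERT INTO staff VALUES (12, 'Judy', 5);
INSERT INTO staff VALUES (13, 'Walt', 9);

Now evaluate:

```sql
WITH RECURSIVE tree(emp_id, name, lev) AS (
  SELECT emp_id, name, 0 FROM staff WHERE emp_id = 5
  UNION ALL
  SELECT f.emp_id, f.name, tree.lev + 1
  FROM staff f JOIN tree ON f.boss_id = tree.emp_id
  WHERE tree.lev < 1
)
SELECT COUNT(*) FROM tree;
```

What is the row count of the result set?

Base: emp_id=5 (Frank) at lev 0.
Iteration 1: rows with boss_id in {5} -> Xena (id 9, lev 1), Judy (id 12, lev 1).
Iteration 2: lev < 1 fails for all current rows; recursion stops.
Total rows emitted: 3.

3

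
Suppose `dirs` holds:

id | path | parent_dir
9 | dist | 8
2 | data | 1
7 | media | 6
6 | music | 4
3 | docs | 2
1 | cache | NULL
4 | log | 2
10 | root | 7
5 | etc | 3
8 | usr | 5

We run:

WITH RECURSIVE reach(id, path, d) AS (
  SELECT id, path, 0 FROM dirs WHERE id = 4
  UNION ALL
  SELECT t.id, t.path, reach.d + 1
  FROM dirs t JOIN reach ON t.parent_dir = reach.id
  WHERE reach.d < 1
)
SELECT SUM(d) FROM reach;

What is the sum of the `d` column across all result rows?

Base: id=4 (log) at d 0.
Iteration 1: rows with parent_dir in {4} -> music (id 6, d 1).
Iteration 2: d < 1 fails for all current rows; recursion stops.
SUM(d) = 0 + 1 = 1.

1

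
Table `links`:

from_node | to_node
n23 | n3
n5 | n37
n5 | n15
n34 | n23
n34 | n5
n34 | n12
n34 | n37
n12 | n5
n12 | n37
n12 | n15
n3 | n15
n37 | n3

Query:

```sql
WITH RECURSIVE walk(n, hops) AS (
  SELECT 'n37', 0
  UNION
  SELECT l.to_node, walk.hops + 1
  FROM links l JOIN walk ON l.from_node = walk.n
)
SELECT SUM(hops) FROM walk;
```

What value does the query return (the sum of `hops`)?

Base: (n37, hops=0).
Iteration 1: edges from {n37} -> (n3, hops=1).
Iteration 2: edges from {n3} -> (n15, hops=2).
Iteration 3: no outgoing edges from {n15}; recursion stops.
SUM(hops) = 0 + 1 + 2 = 3.

3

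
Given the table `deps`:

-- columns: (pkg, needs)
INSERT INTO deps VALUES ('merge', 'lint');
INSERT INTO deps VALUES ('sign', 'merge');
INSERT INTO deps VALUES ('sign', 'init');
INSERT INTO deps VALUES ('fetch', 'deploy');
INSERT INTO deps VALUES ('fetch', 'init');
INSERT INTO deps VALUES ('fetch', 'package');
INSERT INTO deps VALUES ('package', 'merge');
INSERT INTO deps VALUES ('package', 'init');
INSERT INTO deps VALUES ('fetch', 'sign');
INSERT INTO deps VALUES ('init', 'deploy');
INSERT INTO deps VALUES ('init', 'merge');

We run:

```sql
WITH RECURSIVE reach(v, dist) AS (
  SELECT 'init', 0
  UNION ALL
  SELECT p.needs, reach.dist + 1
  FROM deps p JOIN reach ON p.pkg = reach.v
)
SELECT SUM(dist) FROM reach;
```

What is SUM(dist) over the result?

Base: (init, dist=0).
Iteration 1: edges from {init} -> (deploy, dist=1), (merge, dist=1).
Iteration 2: edges from {deploy,merge} -> (lint, dist=2).
Iteration 3: no outgoing edges from {lint}; recursion stops.
SUM(dist) = 0 + 1 + 1 + 2 = 4.

4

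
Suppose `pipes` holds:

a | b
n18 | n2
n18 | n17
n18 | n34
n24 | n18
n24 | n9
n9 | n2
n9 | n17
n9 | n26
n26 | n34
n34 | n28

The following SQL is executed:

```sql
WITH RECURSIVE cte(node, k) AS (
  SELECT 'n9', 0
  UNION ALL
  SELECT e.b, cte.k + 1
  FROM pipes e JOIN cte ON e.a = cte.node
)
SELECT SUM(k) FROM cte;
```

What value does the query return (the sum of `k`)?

Base: (n9, k=0).
Iteration 1: edges from {n9} -> (n17, k=1), (n2, k=1), (n26, k=1).
Iteration 2: edges from {n17,n2,n26} -> (n34, k=2).
Iteration 3: edges from {n34} -> (n28, k=3).
Iteration 4: no outgoing edges from {n28}; recursion stops.
SUM(k) = 0 + 1 + 1 + 1 + 2 + 3 = 8.

8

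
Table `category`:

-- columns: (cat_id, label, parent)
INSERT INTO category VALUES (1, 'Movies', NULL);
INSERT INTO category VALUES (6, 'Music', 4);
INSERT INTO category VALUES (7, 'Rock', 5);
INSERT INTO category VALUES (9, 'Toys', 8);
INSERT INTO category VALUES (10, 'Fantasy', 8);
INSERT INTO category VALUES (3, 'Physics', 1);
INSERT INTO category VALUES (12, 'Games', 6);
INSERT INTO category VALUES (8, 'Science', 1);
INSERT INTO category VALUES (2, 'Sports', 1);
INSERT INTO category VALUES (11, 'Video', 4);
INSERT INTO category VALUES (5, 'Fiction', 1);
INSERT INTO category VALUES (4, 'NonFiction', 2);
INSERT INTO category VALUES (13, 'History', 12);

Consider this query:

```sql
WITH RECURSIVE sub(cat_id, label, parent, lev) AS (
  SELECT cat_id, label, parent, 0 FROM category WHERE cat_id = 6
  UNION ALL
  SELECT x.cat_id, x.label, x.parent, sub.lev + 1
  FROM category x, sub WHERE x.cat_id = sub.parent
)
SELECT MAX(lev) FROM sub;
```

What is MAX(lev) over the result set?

3

Base: cat_id=6 (Music), parent=4, lev 0.
Iteration 1: join on cat_id=4 -> NonFiction (id 4, parent=2, lev 1).
Iteration 2: join on cat_id=2 -> Sports (id 2, parent=1, lev 2).
Iteration 3: join on cat_id=1 -> Movies (id 1, parent=NULL, lev 3).
Iteration 4: parent is NULL; no match; recursion stops.
lev values: 0, 1, 2, 3; the maximum is 3.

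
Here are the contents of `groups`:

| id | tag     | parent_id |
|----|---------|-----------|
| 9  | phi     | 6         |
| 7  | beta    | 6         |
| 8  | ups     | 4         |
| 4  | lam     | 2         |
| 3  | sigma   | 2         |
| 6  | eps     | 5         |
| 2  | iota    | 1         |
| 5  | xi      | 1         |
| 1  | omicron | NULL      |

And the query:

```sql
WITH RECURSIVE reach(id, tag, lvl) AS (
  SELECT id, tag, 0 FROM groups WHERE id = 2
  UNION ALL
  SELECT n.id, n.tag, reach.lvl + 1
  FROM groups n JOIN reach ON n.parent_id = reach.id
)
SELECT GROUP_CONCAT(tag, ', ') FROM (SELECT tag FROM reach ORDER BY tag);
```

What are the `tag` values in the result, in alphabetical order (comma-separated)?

iota, lam, sigma, ups

Base: id=2 (iota) at lvl 0.
Iteration 1: rows with parent_id in {2} -> sigma (id 3, lvl 1), lam (id 4, lvl 1).
Iteration 2: rows with parent_id in {3,4} -> ups (id 8, lvl 2).
Iteration 3: no rows with parent_id in {8}; recursion stops.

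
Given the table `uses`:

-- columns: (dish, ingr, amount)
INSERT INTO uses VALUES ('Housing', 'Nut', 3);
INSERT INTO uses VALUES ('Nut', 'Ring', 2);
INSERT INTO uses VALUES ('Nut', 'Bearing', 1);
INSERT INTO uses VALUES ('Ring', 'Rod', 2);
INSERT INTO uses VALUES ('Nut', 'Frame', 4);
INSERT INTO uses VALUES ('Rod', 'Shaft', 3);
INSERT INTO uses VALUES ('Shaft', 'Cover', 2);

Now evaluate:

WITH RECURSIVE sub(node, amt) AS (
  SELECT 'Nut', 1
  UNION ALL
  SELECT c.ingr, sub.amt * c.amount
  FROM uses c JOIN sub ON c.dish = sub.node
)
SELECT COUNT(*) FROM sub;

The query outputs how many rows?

7

Base: (Nut, amt=1).
Iteration 1: components of {Nut} -> Bearing = 1*1 = 1, Frame = 1*4 = 4, Ring = 1*2 = 2.
Iteration 2: components of {Bearing,Frame,Ring} -> Rod = 2*2 = 4.
Iteration 3: components of {Rod} -> Shaft = 4*3 = 12.
Iteration 4: components of {Shaft} -> Cover = 12*2 = 24.
Iteration 5: no further components; recursion stops.
Total rows emitted: 7.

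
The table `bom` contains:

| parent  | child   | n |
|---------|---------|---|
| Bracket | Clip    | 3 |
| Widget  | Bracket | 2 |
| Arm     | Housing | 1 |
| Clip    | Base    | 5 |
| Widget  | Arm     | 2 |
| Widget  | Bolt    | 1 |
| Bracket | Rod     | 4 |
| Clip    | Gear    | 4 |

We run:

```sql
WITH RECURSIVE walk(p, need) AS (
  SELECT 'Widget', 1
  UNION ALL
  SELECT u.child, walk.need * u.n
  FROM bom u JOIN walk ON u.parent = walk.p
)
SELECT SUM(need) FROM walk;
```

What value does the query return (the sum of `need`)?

Base: (Widget, need=1).
Iteration 1: components of {Widget} -> Arm = 1*2 = 2, Bolt = 1*1 = 1, Bracket = 1*2 = 2.
Iteration 2: components of {Arm,Bolt,Bracket} -> Clip = 2*3 = 6, Housing = 2*1 = 2, Rod = 2*4 = 8.
Iteration 3: components of {Clip,Housing,Rod} -> Base = 6*5 = 30, Gear = 6*4 = 24.
Iteration 4: no further components; recursion stops.
SUM(need) = 1 + 1 + 2 + 2 + 2 + 6 + 8 + 30 + 24 = 76.

76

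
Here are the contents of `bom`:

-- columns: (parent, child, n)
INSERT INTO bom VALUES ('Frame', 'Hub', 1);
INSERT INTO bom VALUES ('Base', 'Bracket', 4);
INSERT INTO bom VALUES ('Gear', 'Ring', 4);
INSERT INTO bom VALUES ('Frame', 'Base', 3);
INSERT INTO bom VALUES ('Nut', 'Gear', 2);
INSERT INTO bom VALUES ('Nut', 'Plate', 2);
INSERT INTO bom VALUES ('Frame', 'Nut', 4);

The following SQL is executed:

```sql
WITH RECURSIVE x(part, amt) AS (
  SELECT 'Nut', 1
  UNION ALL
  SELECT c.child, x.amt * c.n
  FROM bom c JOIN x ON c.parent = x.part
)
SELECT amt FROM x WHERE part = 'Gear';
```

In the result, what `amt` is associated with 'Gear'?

2

Base: (Nut, amt=1).
Iteration 1: components of {Nut} -> Gear = 1*2 = 2, Plate = 1*2 = 2.
Iteration 2: components of {Gear,Plate} -> Ring = 2*4 = 8.
Iteration 3: no further components; recursion stops.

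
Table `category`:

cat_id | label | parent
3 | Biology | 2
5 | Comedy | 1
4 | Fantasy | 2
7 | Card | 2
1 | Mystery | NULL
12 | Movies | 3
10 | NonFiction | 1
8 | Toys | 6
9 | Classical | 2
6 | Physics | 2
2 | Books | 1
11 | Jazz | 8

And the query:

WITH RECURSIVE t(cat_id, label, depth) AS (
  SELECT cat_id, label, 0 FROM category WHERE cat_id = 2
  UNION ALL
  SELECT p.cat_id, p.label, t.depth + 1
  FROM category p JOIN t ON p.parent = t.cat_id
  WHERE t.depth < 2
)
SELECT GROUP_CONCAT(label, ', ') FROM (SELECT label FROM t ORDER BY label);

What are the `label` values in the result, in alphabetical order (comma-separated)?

Biology, Books, Card, Classical, Fantasy, Movies, Physics, Toys

Base: cat_id=2 (Books) at depth 0.
Iteration 1: rows with parent in {2} -> Biology (id 3, depth 1), Fantasy (id 4, depth 1), Physics (id 6, depth 1), Card (id 7, depth 1), Classical (id 9, depth 1).
Iteration 2: rows with parent in {3,4,6,7,9} -> Toys (id 8, depth 2), Movies (id 12, depth 2).
Iteration 3: depth < 2 fails for all current rows; recursion stops.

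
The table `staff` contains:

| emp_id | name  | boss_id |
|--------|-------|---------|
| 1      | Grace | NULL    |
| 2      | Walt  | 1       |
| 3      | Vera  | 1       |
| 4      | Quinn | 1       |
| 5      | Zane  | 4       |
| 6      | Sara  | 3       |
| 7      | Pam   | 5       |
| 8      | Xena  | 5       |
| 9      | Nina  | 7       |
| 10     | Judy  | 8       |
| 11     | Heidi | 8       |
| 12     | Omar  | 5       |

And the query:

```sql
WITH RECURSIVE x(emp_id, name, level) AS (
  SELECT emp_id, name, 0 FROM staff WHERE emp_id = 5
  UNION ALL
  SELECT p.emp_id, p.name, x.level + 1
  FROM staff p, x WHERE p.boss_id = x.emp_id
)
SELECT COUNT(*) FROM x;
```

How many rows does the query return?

7

Base: emp_id=5 (Zane) at level 0.
Iteration 1: rows with boss_id in {5} -> Pam (id 7, level 1), Xena (id 8, level 1), Omar (id 12, level 1).
Iteration 2: rows with boss_id in {7,8,12} -> Nina (id 9, level 2), Judy (id 10, level 2), Heidi (id 11, level 2).
Iteration 3: no rows with boss_id in {9,10,11}; recursion stops.
Total rows emitted: 7.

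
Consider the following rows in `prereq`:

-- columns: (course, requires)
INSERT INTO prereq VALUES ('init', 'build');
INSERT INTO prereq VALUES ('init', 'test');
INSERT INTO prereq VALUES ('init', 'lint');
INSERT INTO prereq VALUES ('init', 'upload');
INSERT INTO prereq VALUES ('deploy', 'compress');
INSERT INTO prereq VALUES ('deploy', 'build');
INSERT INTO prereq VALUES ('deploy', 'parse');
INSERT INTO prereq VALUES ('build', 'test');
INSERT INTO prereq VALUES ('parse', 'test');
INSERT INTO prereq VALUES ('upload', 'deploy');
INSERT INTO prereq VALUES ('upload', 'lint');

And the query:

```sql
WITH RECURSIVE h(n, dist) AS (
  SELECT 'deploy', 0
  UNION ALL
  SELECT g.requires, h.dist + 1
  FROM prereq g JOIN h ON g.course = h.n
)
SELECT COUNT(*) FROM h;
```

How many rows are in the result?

Base: (deploy, dist=0).
Iteration 1: edges from {deploy} -> (build, dist=1), (compress, dist=1), (parse, dist=1).
Iteration 2: edges from {build,compress,parse} -> (test, dist=2) x2. [UNION ALL keeps all 2 new rows, including repeats]
Iteration 3: no outgoing edges from {test}; recursion stops.
Total rows emitted: 6.

6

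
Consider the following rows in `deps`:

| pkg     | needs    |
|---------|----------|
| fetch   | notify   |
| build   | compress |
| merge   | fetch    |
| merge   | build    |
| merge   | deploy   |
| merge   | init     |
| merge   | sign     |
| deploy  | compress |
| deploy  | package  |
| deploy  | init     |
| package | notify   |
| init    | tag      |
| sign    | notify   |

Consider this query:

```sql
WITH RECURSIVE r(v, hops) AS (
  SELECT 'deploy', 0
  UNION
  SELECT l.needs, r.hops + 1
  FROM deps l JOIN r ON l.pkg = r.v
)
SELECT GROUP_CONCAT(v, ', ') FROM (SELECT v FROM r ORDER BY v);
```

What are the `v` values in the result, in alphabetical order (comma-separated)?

Base: (deploy, hops=0).
Iteration 1: edges from {deploy} -> (compress, hops=1), (init, hops=1), (package, hops=1).
Iteration 2: edges from {compress,init,package} -> (notify, hops=2), (tag, hops=2).
Iteration 3: no outgoing edges from {notify,tag}; recursion stops.

compress, deploy, init, notify, package, tag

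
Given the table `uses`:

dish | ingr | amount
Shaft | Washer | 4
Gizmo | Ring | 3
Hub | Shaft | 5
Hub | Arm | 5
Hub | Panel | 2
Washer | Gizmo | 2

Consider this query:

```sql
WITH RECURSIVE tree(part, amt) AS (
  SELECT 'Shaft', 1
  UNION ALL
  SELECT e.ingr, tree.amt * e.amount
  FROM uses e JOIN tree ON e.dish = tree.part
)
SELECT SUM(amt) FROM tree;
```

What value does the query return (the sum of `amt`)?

37

Base: (Shaft, amt=1).
Iteration 1: components of {Shaft} -> Washer = 1*4 = 4.
Iteration 2: components of {Washer} -> Gizmo = 4*2 = 8.
Iteration 3: components of {Gizmo} -> Ring = 8*3 = 24.
Iteration 4: no further components; recursion stops.
SUM(amt) = 1 + 4 + 8 + 24 = 37.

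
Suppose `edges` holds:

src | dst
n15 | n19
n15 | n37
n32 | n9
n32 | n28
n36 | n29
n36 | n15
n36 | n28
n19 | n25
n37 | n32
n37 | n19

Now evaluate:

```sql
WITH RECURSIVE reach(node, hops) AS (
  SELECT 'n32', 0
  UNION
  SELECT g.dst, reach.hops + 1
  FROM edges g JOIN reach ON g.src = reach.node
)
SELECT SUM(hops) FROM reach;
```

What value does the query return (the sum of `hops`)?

Base: (n32, hops=0).
Iteration 1: edges from {n32} -> (n28, hops=1), (n9, hops=1).
Iteration 2: no outgoing edges from {n28,n9}; recursion stops.
SUM(hops) = 0 + 1 + 1 = 2.

2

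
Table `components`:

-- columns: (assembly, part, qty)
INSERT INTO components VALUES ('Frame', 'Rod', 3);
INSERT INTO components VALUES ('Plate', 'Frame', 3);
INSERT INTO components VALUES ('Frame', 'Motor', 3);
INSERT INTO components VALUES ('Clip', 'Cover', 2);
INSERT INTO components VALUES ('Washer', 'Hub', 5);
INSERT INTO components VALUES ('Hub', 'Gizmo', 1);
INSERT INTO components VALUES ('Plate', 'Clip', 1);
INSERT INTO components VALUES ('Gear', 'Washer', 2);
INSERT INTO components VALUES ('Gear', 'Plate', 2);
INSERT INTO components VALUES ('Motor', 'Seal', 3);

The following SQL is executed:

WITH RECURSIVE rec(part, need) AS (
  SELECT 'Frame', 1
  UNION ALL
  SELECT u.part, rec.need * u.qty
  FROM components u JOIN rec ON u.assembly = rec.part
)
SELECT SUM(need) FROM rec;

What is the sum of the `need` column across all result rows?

Base: (Frame, need=1).
Iteration 1: components of {Frame} -> Motor = 1*3 = 3, Rod = 1*3 = 3.
Iteration 2: components of {Motor,Rod} -> Seal = 3*3 = 9.
Iteration 3: no further components; recursion stops.
SUM(need) = 1 + 3 + 3 + 9 = 16.

16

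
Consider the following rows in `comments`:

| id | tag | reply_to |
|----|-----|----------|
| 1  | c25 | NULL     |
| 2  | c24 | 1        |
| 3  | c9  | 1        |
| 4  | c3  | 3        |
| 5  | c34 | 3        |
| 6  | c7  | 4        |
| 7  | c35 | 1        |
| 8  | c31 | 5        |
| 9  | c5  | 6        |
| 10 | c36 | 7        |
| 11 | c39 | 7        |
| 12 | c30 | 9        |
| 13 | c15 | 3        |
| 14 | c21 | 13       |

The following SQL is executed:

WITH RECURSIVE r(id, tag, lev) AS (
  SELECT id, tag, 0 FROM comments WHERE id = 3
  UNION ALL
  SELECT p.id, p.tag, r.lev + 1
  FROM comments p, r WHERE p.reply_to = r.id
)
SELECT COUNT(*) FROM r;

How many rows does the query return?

Base: id=3 (c9) at lev 0.
Iteration 1: rows with reply_to in {3} -> c3 (id 4, lev 1), c34 (id 5, lev 1), c15 (id 13, lev 1).
Iteration 2: rows with reply_to in {4,5,13} -> c7 (id 6, lev 2), c31 (id 8, lev 2), c21 (id 14, lev 2).
Iteration 3: rows with reply_to in {6,8,14} -> c5 (id 9, lev 3).
Iteration 4: rows with reply_to in {9} -> c30 (id 12, lev 4).
Iteration 5: no rows with reply_to in {12}; recursion stops.
Total rows emitted: 9.

9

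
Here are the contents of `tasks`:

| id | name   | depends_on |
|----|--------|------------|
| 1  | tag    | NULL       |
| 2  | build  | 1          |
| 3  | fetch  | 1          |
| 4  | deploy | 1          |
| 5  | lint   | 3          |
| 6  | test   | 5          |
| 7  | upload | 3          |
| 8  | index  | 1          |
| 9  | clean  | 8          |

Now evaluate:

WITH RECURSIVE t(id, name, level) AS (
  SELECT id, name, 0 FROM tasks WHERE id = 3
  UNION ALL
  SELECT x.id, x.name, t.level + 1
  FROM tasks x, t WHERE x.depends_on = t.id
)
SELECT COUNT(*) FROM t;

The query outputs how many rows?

Base: id=3 (fetch) at level 0.
Iteration 1: rows with depends_on in {3} -> lint (id 5, level 1), upload (id 7, level 1).
Iteration 2: rows with depends_on in {5,7} -> test (id 6, level 2).
Iteration 3: no rows with depends_on in {6}; recursion stops.
Total rows emitted: 4.

4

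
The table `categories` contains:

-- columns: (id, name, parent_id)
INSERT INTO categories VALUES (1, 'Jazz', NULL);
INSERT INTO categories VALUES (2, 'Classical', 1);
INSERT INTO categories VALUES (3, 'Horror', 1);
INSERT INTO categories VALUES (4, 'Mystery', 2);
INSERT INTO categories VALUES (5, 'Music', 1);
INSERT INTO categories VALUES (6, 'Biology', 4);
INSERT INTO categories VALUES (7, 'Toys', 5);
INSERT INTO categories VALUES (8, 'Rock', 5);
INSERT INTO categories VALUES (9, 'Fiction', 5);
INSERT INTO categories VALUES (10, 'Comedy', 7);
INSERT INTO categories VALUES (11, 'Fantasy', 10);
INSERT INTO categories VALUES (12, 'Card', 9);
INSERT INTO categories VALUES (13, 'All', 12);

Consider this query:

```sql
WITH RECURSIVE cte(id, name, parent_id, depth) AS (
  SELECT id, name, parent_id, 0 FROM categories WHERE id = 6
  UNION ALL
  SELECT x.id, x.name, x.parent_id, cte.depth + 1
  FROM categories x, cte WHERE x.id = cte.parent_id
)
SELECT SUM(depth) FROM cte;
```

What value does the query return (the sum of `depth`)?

6

Base: id=6 (Biology), parent_id=4, depth 0.
Iteration 1: join on id=4 -> Mystery (id 4, parent_id=2, depth 1).
Iteration 2: join on id=2 -> Classical (id 2, parent_id=1, depth 2).
Iteration 3: join on id=1 -> Jazz (id 1, parent_id=NULL, depth 3).
Iteration 4: parent_id is NULL; no match; recursion stops.
SUM(depth) = 0 + 1 + 2 + 3 = 6.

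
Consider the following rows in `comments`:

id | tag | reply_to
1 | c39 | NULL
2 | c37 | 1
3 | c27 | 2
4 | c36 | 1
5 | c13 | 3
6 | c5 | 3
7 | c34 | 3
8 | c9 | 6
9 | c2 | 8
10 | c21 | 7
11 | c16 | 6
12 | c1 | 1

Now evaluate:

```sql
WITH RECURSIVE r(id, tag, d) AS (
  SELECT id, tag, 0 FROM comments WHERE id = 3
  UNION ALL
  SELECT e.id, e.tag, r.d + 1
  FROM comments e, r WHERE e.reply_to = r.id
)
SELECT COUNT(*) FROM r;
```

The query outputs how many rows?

8

Base: id=3 (c27) at d 0.
Iteration 1: rows with reply_to in {3} -> c13 (id 5, d 1), c5 (id 6, d 1), c34 (id 7, d 1).
Iteration 2: rows with reply_to in {5,6,7} -> c9 (id 8, d 2), c21 (id 10, d 2), c16 (id 11, d 2).
Iteration 3: rows with reply_to in {8,10,11} -> c2 (id 9, d 3).
Iteration 4: no rows with reply_to in {9}; recursion stops.
Total rows emitted: 8.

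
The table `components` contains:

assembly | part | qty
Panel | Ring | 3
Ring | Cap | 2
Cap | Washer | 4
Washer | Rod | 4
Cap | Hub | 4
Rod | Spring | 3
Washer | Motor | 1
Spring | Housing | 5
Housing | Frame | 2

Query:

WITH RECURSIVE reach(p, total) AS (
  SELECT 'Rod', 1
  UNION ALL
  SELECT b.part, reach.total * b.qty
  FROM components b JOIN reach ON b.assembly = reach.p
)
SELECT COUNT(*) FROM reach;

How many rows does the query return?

Base: (Rod, total=1).
Iteration 1: components of {Rod} -> Spring = 1*3 = 3.
Iteration 2: components of {Spring} -> Housing = 3*5 = 15.
Iteration 3: components of {Housing} -> Frame = 15*2 = 30.
Iteration 4: no further components; recursion stops.
Total rows emitted: 4.

4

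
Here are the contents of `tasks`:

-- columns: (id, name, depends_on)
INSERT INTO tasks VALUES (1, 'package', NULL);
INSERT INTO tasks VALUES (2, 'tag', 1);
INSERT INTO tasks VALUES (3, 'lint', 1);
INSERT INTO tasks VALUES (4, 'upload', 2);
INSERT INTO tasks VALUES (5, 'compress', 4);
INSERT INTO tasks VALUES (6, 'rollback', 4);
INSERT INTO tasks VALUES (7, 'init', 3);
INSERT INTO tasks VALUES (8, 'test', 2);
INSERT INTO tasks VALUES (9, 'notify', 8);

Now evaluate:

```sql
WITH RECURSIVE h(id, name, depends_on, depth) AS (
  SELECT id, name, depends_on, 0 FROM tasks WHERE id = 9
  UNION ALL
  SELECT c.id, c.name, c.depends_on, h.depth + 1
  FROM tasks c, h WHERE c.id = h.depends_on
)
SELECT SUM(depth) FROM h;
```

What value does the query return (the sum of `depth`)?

Base: id=9 (notify), depends_on=8, depth 0.
Iteration 1: join on id=8 -> test (id 8, depends_on=2, depth 1).
Iteration 2: join on id=2 -> tag (id 2, depends_on=1, depth 2).
Iteration 3: join on id=1 -> package (id 1, depends_on=NULL, depth 3).
Iteration 4: depends_on is NULL; no match; recursion stops.
SUM(depth) = 0 + 1 + 2 + 3 = 6.

6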